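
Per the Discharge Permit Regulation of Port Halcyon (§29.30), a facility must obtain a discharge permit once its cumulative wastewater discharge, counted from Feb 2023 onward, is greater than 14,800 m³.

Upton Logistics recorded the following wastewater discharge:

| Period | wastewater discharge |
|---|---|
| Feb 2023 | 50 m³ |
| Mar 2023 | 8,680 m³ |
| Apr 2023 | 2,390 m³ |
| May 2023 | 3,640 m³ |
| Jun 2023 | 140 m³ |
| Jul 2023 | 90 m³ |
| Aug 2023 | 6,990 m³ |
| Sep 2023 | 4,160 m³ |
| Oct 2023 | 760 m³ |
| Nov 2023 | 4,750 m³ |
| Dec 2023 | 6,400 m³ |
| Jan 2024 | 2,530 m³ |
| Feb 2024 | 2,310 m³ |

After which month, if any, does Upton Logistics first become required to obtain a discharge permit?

Through Feb 2023: 50 m³
Through Mar 2023: 8,730 m³
Through Apr 2023: 11,120 m³
Through May 2023: 14,760 m³
Through Jun 2023: 14,900 m³ ← exceeds threshold

Jun 2023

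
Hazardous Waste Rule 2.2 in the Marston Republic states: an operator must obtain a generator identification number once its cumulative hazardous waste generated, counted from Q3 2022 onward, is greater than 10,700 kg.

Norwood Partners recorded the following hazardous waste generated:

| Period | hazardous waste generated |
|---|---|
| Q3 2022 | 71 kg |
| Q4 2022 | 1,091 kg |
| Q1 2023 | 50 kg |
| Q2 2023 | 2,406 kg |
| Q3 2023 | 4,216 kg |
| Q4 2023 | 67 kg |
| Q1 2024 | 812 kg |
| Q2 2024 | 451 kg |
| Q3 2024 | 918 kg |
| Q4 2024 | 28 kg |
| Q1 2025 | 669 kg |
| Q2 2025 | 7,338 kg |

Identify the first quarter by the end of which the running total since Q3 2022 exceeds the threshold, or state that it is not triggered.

Through Q3 2022: 71 kg
Through Q4 2022: 1,162 kg
Through Q1 2023: 1,212 kg
Through Q2 2023: 3,618 kg
Through Q3 2023: 7,834 kg
Through Q4 2023: 7,901 kg
Through Q1 2024: 8,713 kg
Through Q2 2024: 9,164 kg
Through Q3 2024: 10,082 kg
Through Q4 2024: 10,110 kg
Through Q1 2025: 10,779 kg ← exceeds threshold

Q1 2025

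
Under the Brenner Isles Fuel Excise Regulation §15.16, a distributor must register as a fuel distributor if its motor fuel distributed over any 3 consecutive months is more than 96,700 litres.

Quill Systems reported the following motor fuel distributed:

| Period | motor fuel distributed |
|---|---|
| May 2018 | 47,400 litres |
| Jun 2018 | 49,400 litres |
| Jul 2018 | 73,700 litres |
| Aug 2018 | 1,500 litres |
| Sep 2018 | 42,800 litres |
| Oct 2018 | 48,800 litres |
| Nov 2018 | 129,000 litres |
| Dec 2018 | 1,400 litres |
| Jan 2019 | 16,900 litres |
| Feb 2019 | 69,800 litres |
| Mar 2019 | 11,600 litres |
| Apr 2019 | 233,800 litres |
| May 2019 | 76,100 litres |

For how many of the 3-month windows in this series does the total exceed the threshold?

May 2018–Jul 2018: 47,400 litres + 49,400 litres + 73,700 litres = 170,500 litres (over)
Jun 2018–Aug 2018: 49,400 litres + 73,700 litres + 1,500 litres = 124,600 litres (over)
Jul 2018–Sep 2018: 73,700 litres + 1,500 litres + 42,800 litres = 118,000 litres (over)
Aug 2018–Oct 2018: 1,500 litres + 42,800 litres + 48,800 litres = 93,100 litres (under)
Sep 2018–Nov 2018: 42,800 litres + 48,800 litres + 129,000 litres = 220,600 litres (over)
Oct 2018–Dec 2018: 48,800 litres + 129,000 litres + 1,400 litres = 179,200 litres (over)
Nov 2018–Jan 2019: 129,000 litres + 1,400 litres + 16,900 litres = 147,300 litres (over)
Dec 2018–Feb 2019: 1,400 litres + 16,900 litres + 69,800 litres = 88,100 litres (under)
Jan 2019–Mar 2019: 16,900 litres + 69,800 litres + 11,600 litres = 98,300 litres (over)
Feb 2019–Apr 2019: 69,800 litres + 11,600 litres + 233,800 litres = 315,200 litres (over)
Mar 2019–May 2019: 11,600 litres + 233,800 litres + 76,100 litres = 321,500 litres (over)
9 windows exceed the threshold.

9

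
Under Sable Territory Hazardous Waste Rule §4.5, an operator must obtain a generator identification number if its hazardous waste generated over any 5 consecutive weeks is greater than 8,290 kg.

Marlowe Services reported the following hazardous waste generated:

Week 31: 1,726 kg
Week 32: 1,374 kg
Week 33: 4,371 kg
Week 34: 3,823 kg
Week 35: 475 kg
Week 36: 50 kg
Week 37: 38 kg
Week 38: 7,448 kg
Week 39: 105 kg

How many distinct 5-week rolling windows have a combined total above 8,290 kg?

Week 31–Week 35: 1,726 kg + 1,374 kg + 4,371 kg + 3,823 kg + 475 kg = 11,769 kg (over)
Week 32–Week 36: 1,374 kg + 4,371 kg + 3,823 kg + 475 kg + 50 kg = 10,093 kg (over)
Week 33–Week 37: 4,371 kg + 3,823 kg + 475 kg + 50 kg + 38 kg = 8,757 kg (over)
Week 34–Week 38: 3,823 kg + 475 kg + 50 kg + 38 kg + 7,448 kg = 11,834 kg (over)
Week 35–Week 39: 475 kg + 50 kg + 38 kg + 7,448 kg + 105 kg = 8,116 kg (under)
4 windows exceed the threshold.

4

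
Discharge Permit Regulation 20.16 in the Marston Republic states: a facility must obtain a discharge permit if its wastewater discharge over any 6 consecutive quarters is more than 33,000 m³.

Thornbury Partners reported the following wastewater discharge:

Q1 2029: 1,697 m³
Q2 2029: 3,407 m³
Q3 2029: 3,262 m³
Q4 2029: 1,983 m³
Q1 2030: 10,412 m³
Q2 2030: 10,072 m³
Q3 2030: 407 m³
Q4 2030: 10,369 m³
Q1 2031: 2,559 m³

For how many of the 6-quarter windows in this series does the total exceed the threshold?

2

Q1 2029–Q2 2030: 1,697 m³ + 3,407 m³ + 3,262 m³ + 1,983 m³ + 10,412 m³ + 10,072 m³ = 30,833 m³ (under)
Q2 2029–Q3 2030: 3,407 m³ + 3,262 m³ + 1,983 m³ + 10,412 m³ + 10,072 m³ + 407 m³ = 29,543 m³ (under)
Q3 2029–Q4 2030: 3,262 m³ + 1,983 m³ + 10,412 m³ + 10,072 m³ + 407 m³ + 10,369 m³ = 36,505 m³ (over)
Q4 2029–Q1 2031: 1,983 m³ + 10,412 m³ + 10,072 m³ + 407 m³ + 10,369 m³ + 2,559 m³ = 35,802 m³ (over)
2 windows exceed the threshold.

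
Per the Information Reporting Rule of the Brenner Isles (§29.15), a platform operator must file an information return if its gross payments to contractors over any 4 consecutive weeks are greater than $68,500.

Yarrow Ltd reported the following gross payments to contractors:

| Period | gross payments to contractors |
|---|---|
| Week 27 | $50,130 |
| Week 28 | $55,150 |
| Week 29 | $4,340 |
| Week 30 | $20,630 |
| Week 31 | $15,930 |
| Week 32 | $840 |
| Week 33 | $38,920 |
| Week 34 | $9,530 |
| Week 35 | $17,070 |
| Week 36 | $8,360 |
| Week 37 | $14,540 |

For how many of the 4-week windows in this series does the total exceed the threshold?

Week 27–Week 30: $50,130 + $55,150 + $4,340 + $20,630 = $130,250 (over)
Week 28–Week 31: $55,150 + $4,340 + $20,630 + $15,930 = $96,050 (over)
Week 29–Week 32: $4,340 + $20,630 + $15,930 + $840 = $41,740 (under)
Week 30–Week 33: $20,630 + $15,930 + $840 + $38,920 = $76,320 (over)
Week 31–Week 34: $15,930 + $840 + $38,920 + $9,530 = $65,220 (under)
Week 32–Week 35: $840 + $38,920 + $9,530 + $17,070 = $66,360 (under)
Week 33–Week 36: $38,920 + $9,530 + $17,070 + $8,360 = $73,880 (over)
Week 34–Week 37: $9,530 + $17,070 + $8,360 + $14,540 = $49,500 (under)
4 windows exceed the threshold.

4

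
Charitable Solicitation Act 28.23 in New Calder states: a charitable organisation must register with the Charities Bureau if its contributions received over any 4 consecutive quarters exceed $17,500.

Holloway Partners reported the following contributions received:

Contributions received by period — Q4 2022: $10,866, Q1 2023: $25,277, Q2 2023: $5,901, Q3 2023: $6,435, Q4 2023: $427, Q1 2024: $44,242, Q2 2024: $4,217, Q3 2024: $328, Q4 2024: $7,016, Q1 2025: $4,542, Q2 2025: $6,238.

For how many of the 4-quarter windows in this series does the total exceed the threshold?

Q4 2022–Q3 2023: $10,866 + $25,277 + $5,901 + $6,435 = $48,479 (over)
Q1 2023–Q4 2023: $25,277 + $5,901 + $6,435 + $427 = $38,040 (over)
Q2 2023–Q1 2024: $5,901 + $6,435 + $427 + $44,242 = $57,005 (over)
Q3 2023–Q2 2024: $6,435 + $427 + $44,242 + $4,217 = $55,321 (over)
Q4 2023–Q3 2024: $427 + $44,242 + $4,217 + $328 = $49,214 (over)
Q1 2024–Q4 2024: $44,242 + $4,217 + $328 + $7,016 = $55,803 (over)
Q2 2024–Q1 2025: $4,217 + $328 + $7,016 + $4,542 = $16,103 (under)
Q3 2024–Q2 2025: $328 + $7,016 + $4,542 + $6,238 = $18,124 (over)
7 windows exceed the threshold.

7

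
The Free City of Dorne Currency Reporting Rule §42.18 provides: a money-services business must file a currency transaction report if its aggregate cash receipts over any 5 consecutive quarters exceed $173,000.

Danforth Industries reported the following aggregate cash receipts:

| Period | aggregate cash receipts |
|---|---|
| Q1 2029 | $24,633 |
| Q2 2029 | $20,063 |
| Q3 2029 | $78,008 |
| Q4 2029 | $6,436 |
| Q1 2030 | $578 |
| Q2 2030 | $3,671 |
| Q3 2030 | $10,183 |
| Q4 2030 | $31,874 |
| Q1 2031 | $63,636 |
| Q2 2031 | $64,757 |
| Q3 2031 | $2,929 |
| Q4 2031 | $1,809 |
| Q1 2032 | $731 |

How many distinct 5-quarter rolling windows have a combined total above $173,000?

Q1 2029–Q1 2030: $24,633 + $20,063 + $78,008 + $6,436 + $578 = $129,718 (under)
Q2 2029–Q2 2030: $20,063 + $78,008 + $6,436 + $578 + $3,671 = $108,756 (under)
Q3 2029–Q3 2030: $78,008 + $6,436 + $578 + $3,671 + $10,183 = $98,876 (under)
Q4 2029–Q4 2030: $6,436 + $578 + $3,671 + $10,183 + $31,874 = $52,742 (under)
Q1 2030–Q1 2031: $578 + $3,671 + $10,183 + $31,874 + $63,636 = $109,942 (under)
Q2 2030–Q2 2031: $3,671 + $10,183 + $31,874 + $63,636 + $64,757 = $174,121 (over)
Q3 2030–Q3 2031: $10,183 + $31,874 + $63,636 + $64,757 + $2,929 = $173,379 (over)
Q4 2030–Q4 2031: $31,874 + $63,636 + $64,757 + $2,929 + $1,809 = $165,005 (under)
Q1 2031–Q1 2032: $63,636 + $64,757 + $2,929 + $1,809 + $731 = $133,862 (under)
2 windows exceed the threshold.

2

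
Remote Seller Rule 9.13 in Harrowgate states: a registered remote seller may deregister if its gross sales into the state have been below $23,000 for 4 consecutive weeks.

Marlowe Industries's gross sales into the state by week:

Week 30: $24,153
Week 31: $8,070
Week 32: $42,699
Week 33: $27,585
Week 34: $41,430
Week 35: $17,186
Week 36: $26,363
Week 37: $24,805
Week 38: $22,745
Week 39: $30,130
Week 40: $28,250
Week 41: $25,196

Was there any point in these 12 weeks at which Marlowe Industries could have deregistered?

No

Weeks below $23,000: Week 31, Week 35, Week 38.
Longest run of consecutive weeks below the threshold: 1.
1 < 4, so Marlowe Industries never became eligible.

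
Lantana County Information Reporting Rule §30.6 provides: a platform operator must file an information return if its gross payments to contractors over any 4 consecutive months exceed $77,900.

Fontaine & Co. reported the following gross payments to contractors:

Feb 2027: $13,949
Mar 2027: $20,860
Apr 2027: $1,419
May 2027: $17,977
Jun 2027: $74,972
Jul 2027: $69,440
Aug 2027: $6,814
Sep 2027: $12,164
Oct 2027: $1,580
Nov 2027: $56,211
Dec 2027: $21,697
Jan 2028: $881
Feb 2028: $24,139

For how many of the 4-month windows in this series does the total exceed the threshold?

Feb 2027–May 2027: $13,949 + $20,860 + $1,419 + $17,977 = $54,205 (under)
Mar 2027–Jun 2027: $20,860 + $1,419 + $17,977 + $74,972 = $115,228 (over)
Apr 2027–Jul 2027: $1,419 + $17,977 + $74,972 + $69,440 = $163,808 (over)
May 2027–Aug 2027: $17,977 + $74,972 + $69,440 + $6,814 = $169,203 (over)
Jun 2027–Sep 2027: $74,972 + $69,440 + $6,814 + $12,164 = $163,390 (over)
Jul 2027–Oct 2027: $69,440 + $6,814 + $12,164 + $1,580 = $89,998 (over)
Aug 2027–Nov 2027: $6,814 + $12,164 + $1,580 + $56,211 = $76,769 (under)
Sep 2027–Dec 2027: $12,164 + $1,580 + $56,211 + $21,697 = $91,652 (over)
Oct 2027–Jan 2028: $1,580 + $56,211 + $21,697 + $881 = $80,369 (over)
Nov 2027–Feb 2028: $56,211 + $21,697 + $881 + $24,139 = $102,928 (over)
8 windows exceed the threshold.

8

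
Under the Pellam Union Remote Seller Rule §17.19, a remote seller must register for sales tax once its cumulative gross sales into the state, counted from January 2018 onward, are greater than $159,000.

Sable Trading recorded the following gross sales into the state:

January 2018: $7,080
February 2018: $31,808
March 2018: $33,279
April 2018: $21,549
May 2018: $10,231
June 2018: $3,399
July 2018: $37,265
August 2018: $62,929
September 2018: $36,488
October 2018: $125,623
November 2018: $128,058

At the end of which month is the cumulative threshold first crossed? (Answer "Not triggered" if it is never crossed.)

Through January 2018: $7,080
Through February 2018: $38,888
Through March 2018: $72,167
Through April 2018: $93,716
Through May 2018: $103,947
Through June 2018: $107,346
Through July 2018: $144,611
Through August 2018: $207,540 ← exceeds threshold

August 2018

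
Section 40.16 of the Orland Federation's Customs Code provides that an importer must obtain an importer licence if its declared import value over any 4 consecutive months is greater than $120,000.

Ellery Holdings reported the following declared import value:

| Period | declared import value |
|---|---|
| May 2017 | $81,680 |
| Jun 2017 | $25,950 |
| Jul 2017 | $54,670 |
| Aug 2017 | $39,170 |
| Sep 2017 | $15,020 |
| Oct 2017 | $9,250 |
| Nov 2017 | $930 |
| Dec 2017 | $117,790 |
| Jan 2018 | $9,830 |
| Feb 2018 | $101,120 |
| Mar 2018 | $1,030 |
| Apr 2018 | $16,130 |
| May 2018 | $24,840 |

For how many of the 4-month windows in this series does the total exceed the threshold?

May 2017–Aug 2017: $81,680 + $25,950 + $54,670 + $39,170 = $201,470 (over)
Jun 2017–Sep 2017: $25,950 + $54,670 + $39,170 + $15,020 = $134,810 (over)
Jul 2017–Oct 2017: $54,670 + $39,170 + $15,020 + $9,250 = $118,110 (under)
Aug 2017–Nov 2017: $39,170 + $15,020 + $9,250 + $930 = $64,370 (under)
Sep 2017–Dec 2017: $15,020 + $9,250 + $930 + $117,790 = $142,990 (over)
Oct 2017–Jan 2018: $9,250 + $930 + $117,790 + $9,830 = $137,800 (over)
Nov 2017–Feb 2018: $930 + $117,790 + $9,830 + $101,120 = $229,670 (over)
Dec 2017–Mar 2018: $117,790 + $9,830 + $101,120 + $1,030 = $229,770 (over)
Jan 2018–Apr 2018: $9,830 + $101,120 + $1,030 + $16,130 = $128,110 (over)
Feb 2018–May 2018: $101,120 + $1,030 + $16,130 + $24,840 = $143,120 (over)
8 windows exceed the threshold.

8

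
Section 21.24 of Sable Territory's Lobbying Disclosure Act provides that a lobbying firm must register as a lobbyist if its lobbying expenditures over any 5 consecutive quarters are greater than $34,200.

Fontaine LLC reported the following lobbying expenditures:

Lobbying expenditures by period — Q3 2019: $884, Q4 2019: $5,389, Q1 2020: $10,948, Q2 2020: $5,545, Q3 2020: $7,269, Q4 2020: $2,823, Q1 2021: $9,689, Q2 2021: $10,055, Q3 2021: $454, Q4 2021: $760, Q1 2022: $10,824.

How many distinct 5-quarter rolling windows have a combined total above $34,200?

Q3 2019–Q3 2020: $884 + $5,389 + $10,948 + $5,545 + $7,269 = $30,035 (under)
Q4 2019–Q4 2020: $5,389 + $10,948 + $5,545 + $7,269 + $2,823 = $31,974 (under)
Q1 2020–Q1 2021: $10,948 + $5,545 + $7,269 + $2,823 + $9,689 = $36,274 (over)
Q2 2020–Q2 2021: $5,545 + $7,269 + $2,823 + $9,689 + $10,055 = $35,381 (over)
Q3 2020–Q3 2021: $7,269 + $2,823 + $9,689 + $10,055 + $454 = $30,290 (under)
Q4 2020–Q4 2021: $2,823 + $9,689 + $10,055 + $454 + $760 = $23,781 (under)
Q1 2021–Q1 2022: $9,689 + $10,055 + $454 + $760 + $10,824 = $31,782 (under)
2 windows exceed the threshold.

2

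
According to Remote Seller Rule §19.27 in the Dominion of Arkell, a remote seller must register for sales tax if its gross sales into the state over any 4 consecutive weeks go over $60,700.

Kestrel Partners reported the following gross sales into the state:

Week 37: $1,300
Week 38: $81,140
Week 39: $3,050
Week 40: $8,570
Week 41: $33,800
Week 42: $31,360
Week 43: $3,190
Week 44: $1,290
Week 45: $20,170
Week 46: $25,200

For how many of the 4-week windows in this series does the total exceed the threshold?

5

Week 37–Week 40: $1,300 + $81,140 + $3,050 + $8,570 = $94,060 (over)
Week 38–Week 41: $81,140 + $3,050 + $8,570 + $33,800 = $126,560 (over)
Week 39–Week 42: $3,050 + $8,570 + $33,800 + $31,360 = $76,780 (over)
Week 40–Week 43: $8,570 + $33,800 + $31,360 + $3,190 = $76,920 (over)
Week 41–Week 44: $33,800 + $31,360 + $3,190 + $1,290 = $69,640 (over)
Week 42–Week 45: $31,360 + $3,190 + $1,290 + $20,170 = $56,010 (under)
Week 43–Week 46: $3,190 + $1,290 + $20,170 + $25,200 = $49,850 (under)
5 windows exceed the threshold.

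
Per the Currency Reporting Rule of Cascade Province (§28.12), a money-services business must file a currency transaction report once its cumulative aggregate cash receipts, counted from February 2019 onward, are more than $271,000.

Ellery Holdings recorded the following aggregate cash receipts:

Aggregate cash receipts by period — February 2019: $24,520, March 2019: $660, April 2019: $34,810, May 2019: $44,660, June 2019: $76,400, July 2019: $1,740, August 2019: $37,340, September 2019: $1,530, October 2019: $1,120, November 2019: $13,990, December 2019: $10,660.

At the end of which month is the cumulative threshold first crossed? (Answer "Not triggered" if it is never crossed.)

Through February 2019: $24,520
Through March 2019: $25,180
Through April 2019: $59,990
Through May 2019: $104,650
Through June 2019: $181,050
Through July 2019: $182,790
Through August 2019: $220,130
Through September 2019: $221,660
Through October 2019: $222,780
Through November 2019: $236,770
Through December 2019: $247,430
Final cumulative total $247,430 ≤ $271,000; the threshold is never exceeded.

Not triggered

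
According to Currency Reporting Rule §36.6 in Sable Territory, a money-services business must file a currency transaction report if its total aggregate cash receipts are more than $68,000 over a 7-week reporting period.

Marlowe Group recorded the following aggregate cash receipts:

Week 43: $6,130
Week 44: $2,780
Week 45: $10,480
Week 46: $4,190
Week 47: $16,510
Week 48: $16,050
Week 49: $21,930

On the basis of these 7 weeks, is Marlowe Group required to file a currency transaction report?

Yes

Total aggregate cash receipts: $6,130 + $2,780 + $10,480 + $4,190 + $16,510 + $16,050 + $21,930 = $78,070.
$78,070 > $68,000, so the threshold is exceeded.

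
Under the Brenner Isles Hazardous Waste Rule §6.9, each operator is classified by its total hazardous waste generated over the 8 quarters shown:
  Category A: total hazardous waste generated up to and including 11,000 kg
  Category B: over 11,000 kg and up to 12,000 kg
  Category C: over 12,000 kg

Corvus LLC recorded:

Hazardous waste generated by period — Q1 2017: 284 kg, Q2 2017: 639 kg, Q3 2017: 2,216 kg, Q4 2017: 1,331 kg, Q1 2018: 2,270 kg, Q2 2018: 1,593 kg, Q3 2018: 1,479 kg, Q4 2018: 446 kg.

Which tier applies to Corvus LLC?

Total hazardous waste generated: 284 kg + 639 kg + 2,216 kg + 1,331 kg + 2,270 kg + 1,593 kg + 1,479 kg + 446 kg = 10,258 kg.
10,258 kg ≤ 11,000 kg, so Category A applies.

Category A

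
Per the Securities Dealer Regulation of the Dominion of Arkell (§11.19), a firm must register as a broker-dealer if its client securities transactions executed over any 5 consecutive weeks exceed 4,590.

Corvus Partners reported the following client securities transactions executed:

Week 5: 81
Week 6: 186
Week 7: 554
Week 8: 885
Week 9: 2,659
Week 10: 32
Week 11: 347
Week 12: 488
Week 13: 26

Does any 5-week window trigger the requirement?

No

Week 5–Week 9: 81 + 186 + 554 + 885 + 2,659 = 4,365 (under)
Week 6–Week 10: 186 + 554 + 885 + 2,659 + 32 = 4,316 (under)
Week 7–Week 11: 554 + 885 + 2,659 + 32 + 347 = 4,477 (under)
Week 8–Week 12: 885 + 2,659 + 32 + 347 + 488 = 4,411 (under)
Week 9–Week 13: 2,659 + 32 + 347 + 488 + 26 = 3,552 (under)
No window exceeds 4,590.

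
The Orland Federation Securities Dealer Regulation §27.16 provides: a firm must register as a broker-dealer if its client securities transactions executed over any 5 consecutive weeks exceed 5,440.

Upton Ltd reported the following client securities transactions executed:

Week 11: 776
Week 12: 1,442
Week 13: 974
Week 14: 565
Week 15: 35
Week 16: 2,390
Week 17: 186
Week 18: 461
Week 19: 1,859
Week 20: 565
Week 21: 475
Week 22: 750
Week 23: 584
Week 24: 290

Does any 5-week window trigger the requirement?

Week 11–Week 15: 776 + 1,442 + 974 + 565 + 35 = 3,792 (under)
Week 12–Week 16: 1,442 + 974 + 565 + 35 + 2,390 = 5,406 (under)
Week 13–Week 17: 974 + 565 + 35 + 2,390 + 186 = 4,150 (under)
Week 14–Week 18: 565 + 35 + 2,390 + 186 + 461 = 3,637 (under)
Week 15–Week 19: 35 + 2,390 + 186 + 461 + 1,859 = 4,931 (under)
Week 16–Week 20: 2,390 + 186 + 461 + 1,859 + 565 = 5,461 (over)
Week 17–Week 21: 186 + 461 + 1,859 + 565 + 475 = 3,546 (under)
Week 18–Week 22: 461 + 1,859 + 565 + 475 + 750 = 4,110 (under)
Week 19–Week 23: 1,859 + 565 + 475 + 750 + 584 = 4,233 (under)
Week 20–Week 24: 565 + 475 + 750 + 584 + 290 = 2,664 (under)
At least one window exceeds 5,440.

Yes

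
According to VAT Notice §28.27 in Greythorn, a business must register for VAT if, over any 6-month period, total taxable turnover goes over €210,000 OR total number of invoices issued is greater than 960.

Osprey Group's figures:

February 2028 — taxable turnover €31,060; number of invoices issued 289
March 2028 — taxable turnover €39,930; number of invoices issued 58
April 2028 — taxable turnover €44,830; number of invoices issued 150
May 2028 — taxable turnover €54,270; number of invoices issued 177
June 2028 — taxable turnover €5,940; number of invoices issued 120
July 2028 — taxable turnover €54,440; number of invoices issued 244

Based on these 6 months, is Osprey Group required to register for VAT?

Yes

Total taxable turnover: €31,060 + €39,930 + €44,830 + €54,270 + €5,940 + €54,440 = €230,470 (> €210,000).
Total number of invoices issued: 289 + 58 + 150 + 177 + 120 + 244 = 1,038 (> 960).
The test is 'or': at least one threshold is exceeded.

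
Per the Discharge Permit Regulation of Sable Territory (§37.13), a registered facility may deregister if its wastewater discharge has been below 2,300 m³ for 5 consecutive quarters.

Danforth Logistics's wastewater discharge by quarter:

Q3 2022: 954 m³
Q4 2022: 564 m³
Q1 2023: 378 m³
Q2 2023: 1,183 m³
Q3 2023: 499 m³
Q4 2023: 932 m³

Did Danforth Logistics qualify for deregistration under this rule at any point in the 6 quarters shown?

Yes

Quarters below 2,300 m³: Q3 2022, Q4 2022, Q1 2023, Q2 2023, Q3 2023, Q4 2023.
Longest run of consecutive quarters below the threshold: 6.
6 ≥ 5, so Danforth Logistics became eligible.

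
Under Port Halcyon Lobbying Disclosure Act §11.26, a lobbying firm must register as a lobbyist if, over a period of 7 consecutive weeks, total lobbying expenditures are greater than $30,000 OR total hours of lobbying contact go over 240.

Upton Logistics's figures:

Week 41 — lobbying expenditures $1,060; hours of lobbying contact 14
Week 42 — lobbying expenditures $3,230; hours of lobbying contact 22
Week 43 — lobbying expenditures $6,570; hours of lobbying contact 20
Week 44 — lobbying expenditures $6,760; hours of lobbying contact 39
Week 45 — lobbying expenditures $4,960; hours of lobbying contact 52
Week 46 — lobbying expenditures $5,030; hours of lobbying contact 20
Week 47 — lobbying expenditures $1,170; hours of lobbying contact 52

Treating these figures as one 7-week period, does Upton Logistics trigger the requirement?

No

Total lobbying expenditures: $1,060 + $3,230 + $6,570 + $6,760 + $4,960 + $5,030 + $1,170 = $28,780 (≤ $30,000).
Total hours of lobbying contact: 14 + 22 + 20 + 39 + 52 + 20 + 52 = 219 (≤ 240).
The test is 'or': neither threshold is exceeded.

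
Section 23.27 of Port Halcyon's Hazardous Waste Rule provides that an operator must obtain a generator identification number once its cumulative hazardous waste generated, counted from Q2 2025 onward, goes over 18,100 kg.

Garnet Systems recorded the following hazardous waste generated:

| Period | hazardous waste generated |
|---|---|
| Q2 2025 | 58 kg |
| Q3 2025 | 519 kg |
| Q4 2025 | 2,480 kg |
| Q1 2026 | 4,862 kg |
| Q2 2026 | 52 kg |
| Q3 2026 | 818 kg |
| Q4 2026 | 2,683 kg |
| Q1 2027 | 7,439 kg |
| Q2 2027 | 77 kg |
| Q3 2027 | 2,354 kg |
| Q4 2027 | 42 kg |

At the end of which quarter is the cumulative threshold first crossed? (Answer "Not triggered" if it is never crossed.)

Through Q2 2025: 58 kg
Through Q3 2025: 577 kg
Through Q4 2025: 3,057 kg
Through Q1 2026: 7,919 kg
Through Q2 2026: 7,971 kg
Through Q3 2026: 8,789 kg
Through Q4 2026: 11,472 kg
Through Q1 2027: 18,911 kg ← exceeds threshold

Q1 2027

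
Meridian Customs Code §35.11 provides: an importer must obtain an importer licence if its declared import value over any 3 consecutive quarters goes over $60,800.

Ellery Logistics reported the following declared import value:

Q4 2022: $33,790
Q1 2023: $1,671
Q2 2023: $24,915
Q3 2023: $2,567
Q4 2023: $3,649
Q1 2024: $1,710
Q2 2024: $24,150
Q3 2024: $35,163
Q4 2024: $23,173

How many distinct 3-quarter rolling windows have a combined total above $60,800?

Q4 2022–Q2 2023: $33,790 + $1,671 + $24,915 = $60,376 (under)
Q1 2023–Q3 2023: $1,671 + $24,915 + $2,567 = $29,153 (under)
Q2 2023–Q4 2023: $24,915 + $2,567 + $3,649 = $31,131 (under)
Q3 2023–Q1 2024: $2,567 + $3,649 + $1,710 = $7,926 (under)
Q4 2023–Q2 2024: $3,649 + $1,710 + $24,150 = $29,509 (under)
Q1 2024–Q3 2024: $1,710 + $24,150 + $35,163 = $61,023 (over)
Q2 2024–Q4 2024: $24,150 + $35,163 + $23,173 = $82,486 (over)
2 windows exceed the threshold.

2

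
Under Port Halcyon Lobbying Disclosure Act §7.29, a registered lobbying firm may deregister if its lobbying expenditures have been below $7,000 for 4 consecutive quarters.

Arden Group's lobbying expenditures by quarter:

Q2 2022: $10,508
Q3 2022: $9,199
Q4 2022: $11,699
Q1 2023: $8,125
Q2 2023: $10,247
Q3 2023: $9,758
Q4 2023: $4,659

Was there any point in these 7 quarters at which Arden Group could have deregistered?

No

Quarters below $7,000: Q4 2023.
Longest run of consecutive quarters below the threshold: 1.
1 < 4, so Arden Group never became eligible.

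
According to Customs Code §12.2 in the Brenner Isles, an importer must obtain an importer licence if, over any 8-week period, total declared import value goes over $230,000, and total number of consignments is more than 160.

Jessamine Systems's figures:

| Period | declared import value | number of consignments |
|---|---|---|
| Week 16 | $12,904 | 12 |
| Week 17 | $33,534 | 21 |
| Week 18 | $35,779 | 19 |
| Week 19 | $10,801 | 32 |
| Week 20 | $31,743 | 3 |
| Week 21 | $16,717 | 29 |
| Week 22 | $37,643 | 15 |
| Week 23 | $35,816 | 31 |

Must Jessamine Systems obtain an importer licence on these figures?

Total declared import value: $12,904 + $33,534 + $35,779 + $10,801 + $31,743 + $16,717 + $37,643 + $35,816 = $214,937 (≤ $230,000).
Total number of consignments: 12 + 21 + 19 + 32 + 3 + 29 + 15 + 31 = 162 (> 160).
The test is 'and': the rule requires both, and at least one is not exceeded.

No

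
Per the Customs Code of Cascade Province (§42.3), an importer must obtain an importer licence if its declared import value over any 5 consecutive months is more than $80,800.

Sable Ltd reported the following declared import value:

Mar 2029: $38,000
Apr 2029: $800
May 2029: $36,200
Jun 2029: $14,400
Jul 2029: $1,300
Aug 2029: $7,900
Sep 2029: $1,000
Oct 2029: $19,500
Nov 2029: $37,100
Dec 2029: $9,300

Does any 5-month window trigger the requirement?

Yes

Mar 2029–Jul 2029: $38,000 + $800 + $36,200 + $14,400 + $1,300 = $90,700 (over)
Apr 2029–Aug 2029: $800 + $36,200 + $14,400 + $1,300 + $7,900 = $60,600 (under)
May 2029–Sep 2029: $36,200 + $14,400 + $1,300 + $7,900 + $1,000 = $60,800 (under)
Jun 2029–Oct 2029: $14,400 + $1,300 + $7,900 + $1,000 + $19,500 = $44,100 (under)
Jul 2029–Nov 2029: $1,300 + $7,900 + $1,000 + $19,500 + $37,100 = $66,800 (under)
Aug 2029–Dec 2029: $7,900 + $1,000 + $19,500 + $37,100 + $9,300 = $74,800 (under)
At least one window exceeds $80,800.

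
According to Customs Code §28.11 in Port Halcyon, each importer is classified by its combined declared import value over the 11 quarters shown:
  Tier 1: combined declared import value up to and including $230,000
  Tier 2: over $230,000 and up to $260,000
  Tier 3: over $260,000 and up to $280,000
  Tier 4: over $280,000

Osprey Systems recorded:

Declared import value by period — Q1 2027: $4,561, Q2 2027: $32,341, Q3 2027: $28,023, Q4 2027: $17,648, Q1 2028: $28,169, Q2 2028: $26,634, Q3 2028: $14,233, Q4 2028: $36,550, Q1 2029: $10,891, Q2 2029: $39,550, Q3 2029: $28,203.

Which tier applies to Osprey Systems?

Tier 3

Combined declared import value: $4,561 + $32,341 + $28,023 + $17,648 + $28,169 + $26,634 + $14,233 + $36,550 + $10,891 + $39,550 + $28,203 = $266,803.
$260,000 < $266,803 ≤ $280,000, so Tier 3 applies.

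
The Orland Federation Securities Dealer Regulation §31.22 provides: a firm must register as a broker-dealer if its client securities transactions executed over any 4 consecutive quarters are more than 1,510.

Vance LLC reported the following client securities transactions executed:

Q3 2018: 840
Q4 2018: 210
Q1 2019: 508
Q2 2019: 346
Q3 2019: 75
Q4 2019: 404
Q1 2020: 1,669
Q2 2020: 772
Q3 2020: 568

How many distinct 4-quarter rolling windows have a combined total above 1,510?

4

Q3 2018–Q2 2019: 840 + 210 + 508 + 346 = 1,904 (over)
Q4 2018–Q3 2019: 210 + 508 + 346 + 75 = 1,139 (under)
Q1 2019–Q4 2019: 508 + 346 + 75 + 404 = 1,333 (under)
Q2 2019–Q1 2020: 346 + 75 + 404 + 1,669 = 2,494 (over)
Q3 2019–Q2 2020: 75 + 404 + 1,669 + 772 = 2,920 (over)
Q4 2019–Q3 2020: 404 + 1,669 + 772 + 568 = 3,413 (over)
4 windows exceed the threshold.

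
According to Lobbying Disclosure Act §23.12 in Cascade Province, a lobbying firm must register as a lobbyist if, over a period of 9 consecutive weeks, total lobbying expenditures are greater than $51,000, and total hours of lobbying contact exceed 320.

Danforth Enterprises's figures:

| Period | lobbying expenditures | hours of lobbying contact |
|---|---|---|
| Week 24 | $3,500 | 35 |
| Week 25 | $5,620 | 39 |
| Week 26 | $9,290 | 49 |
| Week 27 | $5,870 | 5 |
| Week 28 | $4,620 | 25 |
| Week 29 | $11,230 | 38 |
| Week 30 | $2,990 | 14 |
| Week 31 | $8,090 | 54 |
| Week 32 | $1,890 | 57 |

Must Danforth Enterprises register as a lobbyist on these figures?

Total lobbying expenditures: $3,500 + $5,620 + $9,290 + $5,870 + $4,620 + $11,230 + $2,990 + $8,090 + $1,890 = $53,100 (> $51,000).
Total hours of lobbying contact: 35 + 39 + 49 + 5 + 25 + 38 + 14 + 54 + 57 = 316 (≤ 320).
The test is 'and': the rule requires both, and at least one is not exceeded.

No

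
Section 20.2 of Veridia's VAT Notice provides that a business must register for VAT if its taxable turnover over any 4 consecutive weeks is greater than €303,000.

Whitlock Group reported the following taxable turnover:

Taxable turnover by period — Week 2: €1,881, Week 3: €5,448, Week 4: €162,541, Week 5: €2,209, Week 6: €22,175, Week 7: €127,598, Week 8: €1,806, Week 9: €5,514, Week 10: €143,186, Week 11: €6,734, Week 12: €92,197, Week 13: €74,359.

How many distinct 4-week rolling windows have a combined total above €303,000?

2

Week 2–Week 5: €1,881 + €5,448 + €162,541 + €2,209 = €172,079 (under)
Week 3–Week 6: €5,448 + €162,541 + €2,209 + €22,175 = €192,373 (under)
Week 4–Week 7: €162,541 + €2,209 + €22,175 + €127,598 = €314,523 (over)
Week 5–Week 8: €2,209 + €22,175 + €127,598 + €1,806 = €153,788 (under)
Week 6–Week 9: €22,175 + €127,598 + €1,806 + €5,514 = €157,093 (under)
Week 7–Week 10: €127,598 + €1,806 + €5,514 + €143,186 = €278,104 (under)
Week 8–Week 11: €1,806 + €5,514 + €143,186 + €6,734 = €157,240 (under)
Week 9–Week 12: €5,514 + €143,186 + €6,734 + €92,197 = €247,631 (under)
Week 10–Week 13: €143,186 + €6,734 + €92,197 + €74,359 = €316,476 (over)
2 windows exceed the threshold.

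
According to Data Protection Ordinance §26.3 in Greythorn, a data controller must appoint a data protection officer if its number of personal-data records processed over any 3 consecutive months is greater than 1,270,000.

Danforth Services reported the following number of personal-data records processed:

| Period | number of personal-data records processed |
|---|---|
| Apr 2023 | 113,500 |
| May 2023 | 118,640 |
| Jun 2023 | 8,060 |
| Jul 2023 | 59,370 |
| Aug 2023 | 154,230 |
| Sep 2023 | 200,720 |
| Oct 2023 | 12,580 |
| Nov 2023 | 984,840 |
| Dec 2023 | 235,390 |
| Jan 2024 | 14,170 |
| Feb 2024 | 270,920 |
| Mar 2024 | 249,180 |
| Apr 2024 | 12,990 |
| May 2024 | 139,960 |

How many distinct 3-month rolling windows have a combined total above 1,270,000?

Apr 2023–Jun 2023: 113,500 + 118,640 + 8,060 = 240,200 (under)
May 2023–Jul 2023: 118,640 + 8,060 + 59,370 = 186,070 (under)
Jun 2023–Aug 2023: 8,060 + 59,370 + 154,230 = 221,660 (under)
Jul 2023–Sep 2023: 59,370 + 154,230 + 200,720 = 414,320 (under)
Aug 2023–Oct 2023: 154,230 + 200,720 + 12,580 = 367,530 (under)
Sep 2023–Nov 2023: 200,720 + 12,580 + 984,840 = 1,198,140 (under)
Oct 2023–Dec 2023: 12,580 + 984,840 + 235,390 = 1,232,810 (under)
Nov 2023–Jan 2024: 984,840 + 235,390 + 14,170 = 1,234,400 (under)
Dec 2023–Feb 2024: 235,390 + 14,170 + 270,920 = 520,480 (under)
Jan 2024–Mar 2024: 14,170 + 270,920 + 249,180 = 534,270 (under)
Feb 2024–Apr 2024: 270,920 + 249,180 + 12,990 = 533,090 (under)
Mar 2024–May 2024: 249,180 + 12,990 + 139,960 = 402,130 (under)
0 windows exceed the threshold.

0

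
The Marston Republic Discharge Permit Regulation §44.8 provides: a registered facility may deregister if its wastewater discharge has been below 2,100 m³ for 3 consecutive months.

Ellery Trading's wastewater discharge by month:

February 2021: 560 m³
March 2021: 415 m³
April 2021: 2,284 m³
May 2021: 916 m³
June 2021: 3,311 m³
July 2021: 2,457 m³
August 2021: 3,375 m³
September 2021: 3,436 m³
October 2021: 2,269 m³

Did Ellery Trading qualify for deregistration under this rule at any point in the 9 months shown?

Months below 2,100 m³: February 2021, March 2021, May 2021.
Longest run of consecutive months below the threshold: 2.
2 < 3, so Ellery Trading never became eligible.

No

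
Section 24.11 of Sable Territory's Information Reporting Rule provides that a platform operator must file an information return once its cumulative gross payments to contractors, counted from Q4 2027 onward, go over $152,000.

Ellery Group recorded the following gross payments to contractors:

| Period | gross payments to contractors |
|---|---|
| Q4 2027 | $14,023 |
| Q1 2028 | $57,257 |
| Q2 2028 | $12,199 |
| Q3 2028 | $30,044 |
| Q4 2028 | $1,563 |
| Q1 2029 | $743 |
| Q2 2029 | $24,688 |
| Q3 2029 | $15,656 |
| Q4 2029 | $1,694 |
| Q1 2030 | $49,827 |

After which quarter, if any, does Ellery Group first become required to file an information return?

Through Q4 2027: $14,023
Through Q1 2028: $71,280
Through Q2 2028: $83,479
Through Q3 2028: $113,523
Through Q4 2028: $115,086
Through Q1 2029: $115,829
Through Q2 2029: $140,517
Through Q3 2029: $156,173 ← exceeds threshold

Q3 2029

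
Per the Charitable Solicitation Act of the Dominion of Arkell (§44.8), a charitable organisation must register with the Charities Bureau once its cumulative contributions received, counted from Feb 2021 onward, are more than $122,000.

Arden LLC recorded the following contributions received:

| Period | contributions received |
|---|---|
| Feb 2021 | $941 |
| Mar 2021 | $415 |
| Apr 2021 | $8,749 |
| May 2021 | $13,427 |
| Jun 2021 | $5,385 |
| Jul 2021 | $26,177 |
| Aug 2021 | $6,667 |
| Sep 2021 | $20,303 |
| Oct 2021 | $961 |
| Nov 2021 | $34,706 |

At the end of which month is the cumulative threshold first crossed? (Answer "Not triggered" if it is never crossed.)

Through Feb 2021: $941
Through Mar 2021: $1,356
Through Apr 2021: $10,105
Through May 2021: $23,532
Through Jun 2021: $28,917
Through Jul 2021: $55,094
Through Aug 2021: $61,761
Through Sep 2021: $82,064
Through Oct 2021: $83,025
Through Nov 2021: $117,731
Final cumulative total $117,731 ≤ $122,000; the threshold is never exceeded.

Not triggered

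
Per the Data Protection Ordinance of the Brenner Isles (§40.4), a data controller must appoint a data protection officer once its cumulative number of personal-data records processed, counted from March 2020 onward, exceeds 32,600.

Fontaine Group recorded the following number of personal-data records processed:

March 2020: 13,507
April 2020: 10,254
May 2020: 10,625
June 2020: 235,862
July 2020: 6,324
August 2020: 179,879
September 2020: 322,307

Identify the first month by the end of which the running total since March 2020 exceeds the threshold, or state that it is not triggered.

May 2020

Through March 2020: 13,507
Through April 2020: 23,761
Through May 2020: 34,386 ← exceeds threshold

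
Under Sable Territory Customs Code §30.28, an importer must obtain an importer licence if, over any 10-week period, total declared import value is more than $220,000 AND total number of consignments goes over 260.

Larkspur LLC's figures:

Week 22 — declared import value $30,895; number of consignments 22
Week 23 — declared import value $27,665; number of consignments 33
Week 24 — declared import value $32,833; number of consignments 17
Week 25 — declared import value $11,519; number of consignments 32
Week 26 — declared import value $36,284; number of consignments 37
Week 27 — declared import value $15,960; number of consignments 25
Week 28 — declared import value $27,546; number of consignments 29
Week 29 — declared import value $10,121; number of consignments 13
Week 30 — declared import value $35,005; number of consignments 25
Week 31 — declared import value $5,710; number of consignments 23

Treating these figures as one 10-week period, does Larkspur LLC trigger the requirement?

No

Total declared import value: $30,895 + $27,665 + $32,833 + $11,519 + $36,284 + $15,960 + $27,546 + $10,121 + $35,005 + $5,710 = $233,538 (> $220,000).
Total number of consignments: 22 + 33 + 17 + 32 + 37 + 25 + 29 + 13 + 25 + 23 = 256 (≤ 260).
The test is 'and': the rule requires both, and at least one is not exceeded.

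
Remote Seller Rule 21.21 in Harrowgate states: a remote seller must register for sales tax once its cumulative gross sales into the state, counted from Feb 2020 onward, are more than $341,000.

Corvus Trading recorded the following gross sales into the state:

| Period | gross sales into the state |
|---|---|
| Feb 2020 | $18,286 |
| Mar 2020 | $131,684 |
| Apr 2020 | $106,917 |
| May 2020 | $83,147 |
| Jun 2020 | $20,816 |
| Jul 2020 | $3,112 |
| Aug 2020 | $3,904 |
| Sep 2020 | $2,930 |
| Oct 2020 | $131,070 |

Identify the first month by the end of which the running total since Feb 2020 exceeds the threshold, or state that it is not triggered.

Jun 2020

Through Feb 2020: $18,286
Through Mar 2020: $149,970
Through Apr 2020: $256,887
Through May 2020: $340,034
Through Jun 2020: $360,850 ← exceeds threshold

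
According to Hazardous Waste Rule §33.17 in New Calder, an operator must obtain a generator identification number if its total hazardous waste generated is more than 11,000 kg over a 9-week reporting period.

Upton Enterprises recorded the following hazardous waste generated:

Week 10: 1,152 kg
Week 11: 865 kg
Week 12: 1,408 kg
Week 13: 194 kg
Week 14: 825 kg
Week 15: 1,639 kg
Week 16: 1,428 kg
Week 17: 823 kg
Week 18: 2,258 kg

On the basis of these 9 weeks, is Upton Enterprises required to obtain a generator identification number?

Total hazardous waste generated: 1,152 kg + 865 kg + 1,408 kg + 194 kg + 825 kg + 1,639 kg + 1,428 kg + 823 kg + 2,258 kg = 10,592 kg.
10,592 kg ≤ 11,000 kg, so the threshold is not exceeded.

No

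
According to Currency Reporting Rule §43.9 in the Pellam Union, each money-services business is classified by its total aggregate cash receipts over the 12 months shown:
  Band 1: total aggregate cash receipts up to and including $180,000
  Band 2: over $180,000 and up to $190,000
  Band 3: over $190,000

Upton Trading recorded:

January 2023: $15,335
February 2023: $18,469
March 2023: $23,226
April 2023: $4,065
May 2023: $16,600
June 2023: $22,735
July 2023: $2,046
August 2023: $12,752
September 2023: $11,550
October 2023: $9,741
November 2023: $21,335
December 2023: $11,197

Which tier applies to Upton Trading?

Band 1

Total aggregate cash receipts: $15,335 + $18,469 + $23,226 + $4,065 + $16,600 + $22,735 + $2,046 + $12,752 + $11,550 + $9,741 + $21,335 + $11,197 = $169,051.
$169,051 ≤ $180,000, so Band 1 applies.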